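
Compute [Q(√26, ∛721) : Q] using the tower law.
[Q(√26, ∛721) : Q] = 6

Let L = Q(√26, ∛721). Since Q(√26) ⊂ L and [Q(√26):Q] = 2, the tower law gives 2 | [L:Q]. Likewise Q(∛721) ⊂ L with [Q(∛721):Q] = 3 (because 721 is not a perfect cube), so 3 | [L:Q]. As gcd(2,3) = 1, [L:Q] is divisible by 6. Conversely L is generated over Q by √26 and ∛721, so [L:Q] ≤ 2·3 = 6. Therefore [Q(√26, ∛721) : Q] = 6.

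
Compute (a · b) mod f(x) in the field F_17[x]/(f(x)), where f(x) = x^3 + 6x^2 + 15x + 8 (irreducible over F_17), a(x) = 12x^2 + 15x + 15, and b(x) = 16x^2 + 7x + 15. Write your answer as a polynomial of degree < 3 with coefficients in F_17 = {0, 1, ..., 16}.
a · b ≡ 12x^2 + 11x + 15 (mod f(x))

Multiply in F_17[x]: a(x)·b(x) = (12x^2 + 15x + 15)·(16x^2 + 7x + 15) = 5x^4 + x^3 + 15x^2 + 7x + 4. This has degree ≥ 3, so divide by f(x) over F_17: 5x^4 + x^3 + 15x^2 + 7x + 4 = (5x + 5)·(x^3 + 6x^2 + 15x + 8) + (12x^2 + 11x + 15). Hence a·b ≡ 12x^2 + 11x + 15 (mod f). (F_17[x]/(f) is a field with 17^3 = 4913 elements since f is irreducible of degree 3.)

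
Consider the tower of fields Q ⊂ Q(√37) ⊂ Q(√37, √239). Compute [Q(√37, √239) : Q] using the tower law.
[Q(√37, √239) : Q] = 4

[Q(√37):Q] = 2 (min poly x^2 - 37, irreducible since 37 is squarefree > 1). For the top step, suppose √239 ∈ Q(√37), say √239 = c + d√37 with c, d ∈ Q. Squaring: 239 = c^2 + 37d^2 + 2cd√37. Since √37 ∉ Q this forces 2cd = 0. If d = 0 then √239 = c ∈ Q, contradicting 239 squarefree > 1. If c = 0 then 239 = 37d^2, so 37·239 = (37d)^2 is a perfect square in Q — but 37·239 = 8843 is not a perfect square (since 37 and 239 are distinct squarefree integers). Contradiction. Hence √239 ∉ Q(√37), so x^2 - 239 stays irreducible over Q(√37) and [Q(√37, √239) : Q(√37)] = 2. By the tower law, [Q(√37, √239) : Q] = 2 · 2 = 4.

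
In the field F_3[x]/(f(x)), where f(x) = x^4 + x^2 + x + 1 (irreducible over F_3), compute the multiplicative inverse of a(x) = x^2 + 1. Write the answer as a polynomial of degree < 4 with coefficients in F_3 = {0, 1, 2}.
a(x)^(-1) ≡ 2x^3 + x^2 + 2 (mod f(x))

Since f is irreducible over F_3, F_3[x]/(f) is a field and a(x) ≠ 0 has an inverse. Apply the extended Euclidean algorithm to f(x) and a(x) in F_3[x]: f(x) = (x^2)·a(x) + (x + 1);  a(x) = (x + 2)·(x + 1) + (2). The last nonzero remainder is the constant 2 = gcd(f, a) in F_3. Back-substituting through the division chain expresses 2 = s(x)·a(x) + t(x)·f(x) with s(x) ≡ x^3 + 2x^2 + 1 (mod f), so (x^3 + 2x^2 + 1)·a(x) ≡ 2 (mod f). Multiplying by 2^(-1) ≡ 2 in F_3 gives a(x)^(-1) ≡ 2·(x^3 + 2x^2 + 1) ≡ 2x^3 + x^2 + 2 (mod f). Check: (x^2 + 1)·(2x^3 + x^2 + 2) = 2x^5 + x^4 + 2x^3 + 2 ≡ 1 (mod x^4 + x^2 + x + 1).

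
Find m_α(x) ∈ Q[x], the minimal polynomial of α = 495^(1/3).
m_α(x) = x^3 - 495

α satisfies α^3 = 495, so x^3 - 495 annihilates α. By the rational root test, a rational root p/q (in lowest terms) of x^3 - 495 would satisfy p^3 = 495 q^3, forcing q = 1 and p^3 = 495; but 495 is not a perfect cube, contradiction. A monic cubic over Q with no rational root is irreducible (any nontrivial factorization would include a linear factor). Hence x^3 - 495 is the minimal polynomial of α, and in particular [Q(α):Q] = 3.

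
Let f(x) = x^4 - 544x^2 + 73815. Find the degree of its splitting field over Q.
[K : Q] = 4

Solving the quadratic in x^2: x^2 = (544 ± √(544^2 - 4·73815))/2 = (544 ± √676)/2 = (544 ± 26)/2, giving x^2 = 259 or x^2 = 285. So f(x) = (x^2 - 259)(x^2 - 285) and the roots of f are ±√259, ±√285. Hence the splitting field is K = Q(√259, √285). Since 259 and 285 are distinct squarefree integers > 1, their product 73815 is not a perfect square, so √285 ∉ Q(√259). By the tower law [K:Q] = [Q(√259,√285):Q(√259)] · [Q(√259):Q] = 2 · 2 = 4.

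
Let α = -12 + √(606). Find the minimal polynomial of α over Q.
m_α(x) = x^2 + 24x - 462

From α + 12 = √(606), squaring gives (α + 12)^2 = 606, i.e. α^2 + 24α + 144 = 606, so α^2 + 24α - 462 = 0. The discriminant of x^2 + 24x - 462 is (24)^2 - 4·(-462) = 576 + 1848 = 2424, and 4·(606) is not a perfect square in Q since 606 is squarefree and ≠ 1. Hence x^2 + 24x - 462 is irreducible over Q and is the minimal polynomial of α.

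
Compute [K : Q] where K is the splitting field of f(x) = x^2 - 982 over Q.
[K : Q] = 2

f(x) = x^2 - 982 factors as (x - √982)(x + √982). The splitting field is K = Q(√982). Since 982 is squarefree and > 1, it is not a perfect square, so x^2 - 982 is irreducible over Q and [Q(√982) : Q] = 2. Hence [K : Q] = 2.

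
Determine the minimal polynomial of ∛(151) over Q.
m_α(x) = x^3 - 151

α satisfies α^3 = 151, so x^3 - 151 annihilates α. By the rational root test, a rational root p/q (in lowest terms) of x^3 - 151 would satisfy p^3 = 151 q^3, forcing q = 1 and p^3 = 151; but 151 is not a perfect cube, contradiction. A monic cubic over Q with no rational root is irreducible (any nontrivial factorization would include a linear factor). Hence x^3 - 151 is the minimal polynomial of α, and in particular [Q(α):Q] = 3.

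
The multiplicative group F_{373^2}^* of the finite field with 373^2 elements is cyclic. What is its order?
|F_{373^2}^*| = 139128

F_{373^2} has 373^2 = 139129 elements; its multiplicative group consists of all nonzero elements, so |F_{373^2}^*| = 139129 - 1 = 139128. (It is cyclic since any finite subgroup of the multiplicative group of a field is cyclic.)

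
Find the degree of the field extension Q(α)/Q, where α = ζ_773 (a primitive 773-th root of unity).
[Q(α):Q] = 772

The minimal polynomial of ζ_773 over Q is the 773-th cyclotomic polynomial Φ_773(x), which is irreducible over Q and has degree φ(773) = 772. Hence [Q(α):Q] = φ(773) = 772.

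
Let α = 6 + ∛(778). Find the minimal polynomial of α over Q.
m_α(x) = x^3 - 18x^2 + 108x - 994

Set β = α - 6 = ∛(778), so β^3 = 778. Then (α - 6)^3 - 778 = 0, i.e. α is a root of g(x) = (x - 6)^3 - 778 = x^3 - 18x^2 + 108x - 994. Since g(x) = h(x - 6) where h(x) = x^3 - 778, and h is irreducible over Q (because 778 is not a perfect cube, so h has no rational root, and a monic cubic with no rational root is irreducible), g is also irreducible (irreducibility is preserved under the substitution x → x - 6). Hence m_α(x) = x^3 - 18x^2 + 108x - 994.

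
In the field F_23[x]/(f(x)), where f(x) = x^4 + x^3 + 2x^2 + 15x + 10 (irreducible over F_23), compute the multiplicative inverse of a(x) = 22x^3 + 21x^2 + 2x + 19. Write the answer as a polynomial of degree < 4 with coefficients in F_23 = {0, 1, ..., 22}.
a(x)^(-1) ≡ 2x^3 + 5x^2 + 17x + 1 (mod f(x))

Since f is irreducible over F_23, F_23[x]/(f) is a field and a(x) ≠ 0 has an inverse. Apply the extended Euclidean algorithm to f(x) and a(x) in F_23[x]: f(x) = (22x + 1)·a(x) + (6x^2 + 9x + 14);  a(x) = (19x + 21)·(6x^2 + 9x + 14) + (7x + 1);  (6x^2 + 9x + 14) = (14x + 19)·(7x + 1) + (18). The last nonzero remainder is the constant 18 = gcd(f, a) in F_23. Back-substituting through the division chain expresses 18 = s(x)·a(x) + t(x)·f(x) with s(x) ≡ 13x^3 + 21x^2 + 7x + 18 (mod f), so (13x^3 + 21x^2 + 7x + 18)·a(x) ≡ 18 (mod f). Multiplying by 18^(-1) ≡ 9 in F_23 gives a(x)^(-1) ≡ 9·(13x^3 + 21x^2 + 7x + 18) ≡ 2x^3 + 5x^2 + 17x + 1 (mod f). Check: (22x^3 + 21x^2 + 2x + 19)·(2x^3 + 5x^2 + 17x + 1) = 21x^6 + 14x^5 + 13x^3 + 12x^2 + 3x + 19 ≡ 1 (mod x^4 + x^3 + 2x^2 + 15x + 10).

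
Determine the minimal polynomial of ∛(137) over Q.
m_α(x) = x^3 - 137

α satisfies α^3 = 137, so x^3 - 137 annihilates α. By the rational root test, a rational root p/q (in lowest terms) of x^3 - 137 would satisfy p^3 = 137 q^3, forcing q = 1 and p^3 = 137; but 137 is not a perfect cube, contradiction. A monic cubic over Q with no rational root is irreducible (any nontrivial factorization would include a linear factor). Hence x^3 - 137 is the minimal polynomial of α, and in particular [Q(α):Q] = 3.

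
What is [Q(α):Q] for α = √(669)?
[Q(α):Q] = 2

[Q(α):Q] equals the degree of the minimal polynomial of α. Here α^2 = 669 and x^2 - 669 is irreducible (d = 669 is squarefree, ≠ 1, hence not a square), so deg(m_α) = 2. Thus [Q(α):Q] = 2.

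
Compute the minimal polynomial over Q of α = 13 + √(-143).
m_α(x) = x^2 - 26x + 312

From α - 13 = √(-143), squaring gives (α - 13)^2 = -143, i.e. α^2 - 26α + 169 = -143, so α^2 - 26α + 312 = 0. The discriminant of x^2 - 26x + 312 is (-26)^2 - 4·(312) = 676 - 1248 = -572, and 4·(-143) is not a perfect square in Q since -143 is squarefree and ≠ 1. Hence x^2 - 26x + 312 is irreducible over Q and is the minimal polynomial of α.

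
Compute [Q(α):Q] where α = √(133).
[Q(α):Q] = 2

[Q(α):Q] equals the degree of the minimal polynomial of α. Here α^2 = 133 and x^2 - 133 is irreducible (d = 133 is squarefree, ≠ 1, hence not a square), so deg(m_α) = 2. Thus [Q(α):Q] = 2.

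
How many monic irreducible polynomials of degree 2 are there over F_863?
There are 371953 monic irreducible polynomials of degree 2 over F_863

Each element of F_{863^2} that lies in no proper subfield is a root of exactly one monic irreducible of degree 2 over F_863, and each such polynomial has 2 distinct roots in F_{863^2}. By Möbius inversion the count is N_863(2) = (1/2) Σ_{d|2} μ(2/d) · 863^d = (1/2)(μ(2)·863^1 + μ(1)·863^2) = 743906/2 = 371953.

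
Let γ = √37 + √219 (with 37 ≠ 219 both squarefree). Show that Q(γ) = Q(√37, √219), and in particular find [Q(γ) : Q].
[Q(γ) : Q] = 4 (equivalently, Q(γ) = Q(√37, √219))

Obviously Q(γ) ⊆ Q(√37, √219), and [Q(√37, √219):Q] = 4 (since 37, 219 are distinct squarefree integers > 1 with 8103 not a perfect square). To show equality we compute the minimal polynomial of γ. From γ = √37 + √219: γ^2 = 37 + 2√(8103) + 219 = 256 + 2√(8103), so γ^2 - 256 = 2√(8103); squaring, (γ^2 - 256)^2 = 4·8103, i.e. γ^4 - 512γ^2 + 65536 - 32412 = 0, i.e. γ^4 - 512γ^2 + 33124 = 0. So γ is a root of x^4 - 512x^2 + 33124. This polynomial is irreducible over Q: it has no rational root (each ±√37 ± √219 is irrational), and any factorization into two quadratics over Q would force √(8103) ∈ Q (pairing opposite roots) or √37, √219 ∈ Q (other pairings), all impossible. Hence [Q(γ):Q] = 4 = [Q(√37, √219):Q], so Q(γ) = Q(√37, √219).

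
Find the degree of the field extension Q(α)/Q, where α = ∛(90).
[Q(α):Q] = 3

The minimal polynomial of α is x^3 - 90, irreducible over Q since 90 is not a perfect cube (so x^3 - 90 has no rational root). Hence [Q(α):Q] = deg(m_α) = 3.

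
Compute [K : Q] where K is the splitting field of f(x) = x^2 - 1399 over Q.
[K : Q] = 2

f(x) = x^2 - 1399 factors as (x - √1399)(x + √1399). The splitting field is K = Q(√1399). Since 1399 is squarefree and > 1, it is not a perfect square, so x^2 - 1399 is irreducible over Q and [Q(√1399) : Q] = 2. Hence [K : Q] = 2.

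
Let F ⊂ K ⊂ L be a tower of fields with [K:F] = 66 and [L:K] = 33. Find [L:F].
[L:F] = 2178

The tower law says that for any tower of field extensions F ⊂ K ⊂ L with finite degrees, [L:F] = [L:K] · [K:F]. Here this gives [L:F] = 33 · 66 = 2178.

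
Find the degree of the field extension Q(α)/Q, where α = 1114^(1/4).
[Q(α):Q] = 4

α is a root of x^4 - 1114. By Eisenstein's criterion at the prime p = 2 (which divides the constant term 1114 but p^2 = 4 does not, since 1114 is squarefree), x^4 - 1114 is irreducible over Q. Hence [Q(α):Q] = 4.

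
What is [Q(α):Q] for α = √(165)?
[Q(α):Q] = 2

[Q(α):Q] equals the degree of the minimal polynomial of α. Here α^2 = 165 and x^2 - 165 is irreducible (d = 165 is squarefree, ≠ 1, hence not a square), so deg(m_α) = 2. Thus [Q(α):Q] = 2.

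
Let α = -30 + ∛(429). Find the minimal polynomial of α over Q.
m_α(x) = x^3 + 90x^2 + 2700x + 26571

Set β = α + 30 = ∛(429), so β^3 = 429. Then (α + 30)^3 - 429 = 0, i.e. α is a root of g(x) = (x + 30)^3 - 429 = x^3 + 90x^2 + 2700x + 26571. Since g(x) = h(x + 30) where h(x) = x^3 - 429, and h is irreducible over Q (because 429 is not a perfect cube, so h has no rational root, and a monic cubic with no rational root is irreducible), g is also irreducible (irreducibility is preserved under the substitution x → x + 30). Hence m_α(x) = x^3 + 90x^2 + 2700x + 26571.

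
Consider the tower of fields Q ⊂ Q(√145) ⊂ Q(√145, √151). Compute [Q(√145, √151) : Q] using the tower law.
[Q(√145, √151) : Q] = 4

[Q(√145):Q] = 2 (min poly x^2 - 145, irreducible since 145 is squarefree > 1). For the top step, suppose √151 ∈ Q(√145), say √151 = c + d√145 with c, d ∈ Q. Squaring: 151 = c^2 + 145d^2 + 2cd√145. Since √145 ∉ Q this forces 2cd = 0. If d = 0 then √151 = c ∈ Q, contradicting 151 squarefree > 1. If c = 0 then 151 = 145d^2, so 145·151 = (145d)^2 is a perfect square in Q — but 145·151 = 21895 is not a perfect square (since 145 and 151 are distinct squarefree integers). Contradiction. Hence √151 ∉ Q(√145), so x^2 - 151 stays irreducible over Q(√145) and [Q(√145, √151) : Q(√145)] = 2. By the tower law, [Q(√145, √151) : Q] = 2 · 2 = 4.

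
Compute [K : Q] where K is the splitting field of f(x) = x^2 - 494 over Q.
[K : Q] = 2

f(x) = x^2 - 494 factors as (x - √494)(x + √494). The splitting field is K = Q(√494). Since 494 is squarefree and > 1, it is not a perfect square, so x^2 - 494 is irreducible over Q and [Q(√494) : Q] = 2. Hence [K : Q] = 2.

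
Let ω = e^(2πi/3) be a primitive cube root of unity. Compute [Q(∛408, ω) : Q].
[Q(∛408, ω) : Q] = 6

[Q(∛408):Q] = 3 (min poly x^3 - 408, irreducible since 408 is not a perfect cube). [Q(ω):Q] = 2 (min poly x^2 + x + 1). Since Q(∛408) ⊂ R and ω ∉ R, we have ω ∉ Q(∛408), so x^2 + x + 1 remains irreducible over Q(∛408) and [Q(∛408, ω) : Q(∛408)] = 2. By the tower law, [Q(∛408, ω) : Q] = 3 · 2 = 6. (In fact Q(∛408, ω) is the splitting field of x^3 - 408 over Q.)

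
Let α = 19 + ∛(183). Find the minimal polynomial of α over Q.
m_α(x) = x^3 - 57x^2 + 1083x - 7042

Set β = α - 19 = ∛(183), so β^3 = 183. Then (α - 19)^3 - 183 = 0, i.e. α is a root of g(x) = (x - 19)^3 - 183 = x^3 - 57x^2 + 1083x - 7042. Since g(x) = h(x - 19) where h(x) = x^3 - 183, and h is irreducible over Q (because 183 is not a perfect cube, so h has no rational root, and a monic cubic with no rational root is irreducible), g is also irreducible (irreducibility is preserved under the substitution x → x - 19). Hence m_α(x) = x^3 - 57x^2 + 1083x - 7042.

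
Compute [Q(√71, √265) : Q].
[Q(√71, √265) : Q] = 4

[Q(√71):Q] = 2 (min poly x^2 - 71, irreducible since 71 is squarefree > 1). For the top step, suppose √265 ∈ Q(√71), say √265 = c + d√71 with c, d ∈ Q. Squaring: 265 = c^2 + 71d^2 + 2cd√71. Since √71 ∉ Q this forces 2cd = 0. If d = 0 then √265 = c ∈ Q, contradicting 265 squarefree > 1. If c = 0 then 265 = 71d^2, so 71·265 = (71d)^2 is a perfect square in Q — but 71·265 = 18815 is not a perfect square (since 71 and 265 are distinct squarefree integers). Contradiction. Hence √265 ∉ Q(√71), so x^2 - 265 stays irreducible over Q(√71) and [Q(√71, √265) : Q(√71)] = 2. By the tower law, [Q(√71, √265) : Q] = 2 · 2 = 4.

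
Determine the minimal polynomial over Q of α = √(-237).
m_α(x) = x^2 + 237

α satisfies α^2 + 237 = 0, so x^2 + 237 annihilates α. Since d = -237 is squarefree and ≠ 1, it is not a perfect square in Q, so x^2 + 237 has no rational root and is therefore irreducible over Q (a degree-2 polynomial over a field is irreducible iff it has no root). Hence m_α(x) = x^2 + 237.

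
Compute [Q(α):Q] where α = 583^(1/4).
[Q(α):Q] = 4

α is a root of x^4 - 583. By Eisenstein's criterion at the prime p = 11 (which divides the constant term 583 but p^2 = 121 does not, since 583 is squarefree), x^4 - 583 is irreducible over Q. Hence [Q(α):Q] = 4.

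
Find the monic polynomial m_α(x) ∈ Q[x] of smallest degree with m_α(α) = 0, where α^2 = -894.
m_α(x) = x^2 + 894

α satisfies α^2 + 894 = 0, so x^2 + 894 annihilates α. Since d = -894 is squarefree and ≠ 1, it is not a perfect square in Q, so x^2 + 894 has no rational root and is therefore irreducible over Q (a degree-2 polynomial over a field is irreducible iff it has no root). Hence m_α(x) = x^2 + 894.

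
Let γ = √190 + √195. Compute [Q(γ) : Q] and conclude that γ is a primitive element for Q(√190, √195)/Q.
[Q(γ) : Q] = 4 (equivalently, Q(γ) = Q(√190, √195))

Obviously Q(γ) ⊆ Q(√190, √195), and [Q(√190, √195):Q] = 4 (since 190, 195 are distinct squarefree integers > 1 with 37050 not a perfect square). To show equality we compute the minimal polynomial of γ. From γ = √190 + √195: γ^2 = 190 + 2√(37050) + 195 = 385 + 2√(37050), so γ^2 - 385 = 2√(37050); squaring, (γ^2 - 385)^2 = 4·37050, i.e. γ^4 - 770γ^2 + 148225 - 148200 = 0, i.e. γ^4 - 770γ^2 + 25 = 0. So γ is a root of x^4 - 770x^2 + 25. This polynomial is irreducible over Q: it has no rational root (each ±√190 ± √195 is irrational), and any factorization into two quadratics over Q would force √(37050) ∈ Q (pairing opposite roots) or √190, √195 ∈ Q (other pairings), all impossible. Hence [Q(γ):Q] = 4 = [Q(√190, √195):Q], so Q(γ) = Q(√190, √195).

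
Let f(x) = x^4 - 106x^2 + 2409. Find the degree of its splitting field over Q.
[K : Q] = 4

Solving the quadratic in x^2: x^2 = (106 ± √(106^2 - 4·2409))/2 = (106 ± √1600)/2 = (106 ± 40)/2, giving x^2 = 33 or x^2 = 73. So f(x) = (x^2 - 33)(x^2 - 73) and the roots of f are ±√33, ±√73. Hence the splitting field is K = Q(√33, √73). Since 33 and 73 are distinct squarefree integers > 1, their product 2409 is not a perfect square, so √73 ∉ Q(√33). By the tower law [K:Q] = [Q(√33,√73):Q(√33)] · [Q(√33):Q] = 2 · 2 = 4.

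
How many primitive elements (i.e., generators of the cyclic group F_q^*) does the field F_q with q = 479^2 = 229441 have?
There are φ(229440) = 60928 primitive elements

F_q^* is cyclic of order q - 1 = 229440. A cyclic group of order m has exactly φ(m) generators. Here m = 229440 = 2^6 · 3 · 5 · 239, so the number of primitive elements is φ(229440) = 60928.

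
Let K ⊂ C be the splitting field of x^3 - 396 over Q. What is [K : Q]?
[K : Q] = 6

The roots of x^3 - 396 are ∛396, ω∛396, ω^2∛396 where ω = e^(2πi/3) is a primitive cube root of unity, so K = Q(∛396, ω). Now [Q(∛396):Q] = 3 (since 396 is not a perfect cube, x^3 - 396 is irreducible) and [Q(ω):Q] = 2. Both 2 and 3 divide [K:Q], and [K:Q] ≤ 3·2 = 6, so [K:Q] = 6. (Equivalently: Q(∛396) ⊂ R but ω ∉ R, so [K : Q(∛396)] = 2.)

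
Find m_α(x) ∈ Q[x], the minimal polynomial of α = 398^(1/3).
m_α(x) = x^3 - 398

α satisfies α^3 = 398, so x^3 - 398 annihilates α. By the rational root test, a rational root p/q (in lowest terms) of x^3 - 398 would satisfy p^3 = 398 q^3, forcing q = 1 and p^3 = 398; but 398 is not a perfect cube, contradiction. A monic cubic over Q with no rational root is irreducible (any nontrivial factorization would include a linear factor). Hence x^3 - 398 is the minimal polynomial of α, and in particular [Q(α):Q] = 3.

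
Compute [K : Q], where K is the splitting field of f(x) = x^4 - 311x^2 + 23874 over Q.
[K : Q] = 4

Solving the quadratic in x^2: x^2 = (311 ± √(311^2 - 4·23874))/2 = (311 ± √1225)/2 = (311 ± 35)/2, giving x^2 = 138 or x^2 = 173. So f(x) = (x^2 - 138)(x^2 - 173) and the roots of f are ±√138, ±√173. Hence the splitting field is K = Q(√138, √173). Since 138 and 173 are distinct squarefree integers > 1, their product 23874 is not a perfect square, so √173 ∉ Q(√138). By the tower law [K:Q] = [Q(√138,√173):Q(√138)] · [Q(√138):Q] = 2 · 2 = 4.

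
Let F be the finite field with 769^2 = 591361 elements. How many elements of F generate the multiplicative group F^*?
There are φ(591360) = 122880 primitive elements

F_q^* is cyclic of order q - 1 = 591360. A cyclic group of order m has exactly φ(m) generators. Here m = 591360 = 2^9 · 3 · 5 · 7 · 11, so the number of primitive elements is φ(591360) = 122880.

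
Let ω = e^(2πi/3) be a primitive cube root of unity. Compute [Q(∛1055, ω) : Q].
[Q(∛1055, ω) : Q] = 6

[Q(∛1055):Q] = 3 (min poly x^3 - 1055, irreducible since 1055 is not a perfect cube). [Q(ω):Q] = 2 (min poly x^2 + x + 1). Since Q(∛1055) ⊂ R and ω ∉ R, we have ω ∉ Q(∛1055), so x^2 + x + 1 remains irreducible over Q(∛1055) and [Q(∛1055, ω) : Q(∛1055)] = 2. By the tower law, [Q(∛1055, ω) : Q] = 3 · 2 = 6. (In fact Q(∛1055, ω) is the splitting field of x^3 - 1055 over Q.)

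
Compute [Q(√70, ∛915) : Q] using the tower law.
[Q(√70, ∛915) : Q] = 6

Let L = Q(√70, ∛915). Since Q(√70) ⊂ L and [Q(√70):Q] = 2, the tower law gives 2 | [L:Q]. Likewise Q(∛915) ⊂ L with [Q(∛915):Q] = 3 (because 915 is not a perfect cube), so 3 | [L:Q]. As gcd(2,3) = 1, [L:Q] is divisible by 6. Conversely L is generated over Q by √70 and ∛915, so [L:Q] ≤ 2·3 = 6. Therefore [Q(√70, ∛915) : Q] = 6.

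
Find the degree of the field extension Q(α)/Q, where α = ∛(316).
[Q(α):Q] = 3

The minimal polynomial of α is x^3 - 316, irreducible over Q since 316 is not a perfect cube (so x^3 - 316 has no rational root). Hence [Q(α):Q] = deg(m_α) = 3.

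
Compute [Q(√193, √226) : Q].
[Q(√193, √226) : Q] = 4

[Q(√193):Q] = 2 (min poly x^2 - 193, irreducible since 193 is squarefree > 1). For the top step, suppose √226 ∈ Q(√193), say √226 = c + d√193 with c, d ∈ Q. Squaring: 226 = c^2 + 193d^2 + 2cd√193. Since √193 ∉ Q this forces 2cd = 0. If d = 0 then √226 = c ∈ Q, contradicting 226 squarefree > 1. If c = 0 then 226 = 193d^2, so 193·226 = (193d)^2 is a perfect square in Q — but 193·226 = 43618 is not a perfect square (since 193 and 226 are distinct squarefree integers). Contradiction. Hence √226 ∉ Q(√193), so x^2 - 226 stays irreducible over Q(√193) and [Q(√193, √226) : Q(√193)] = 2. By the tower law, [Q(√193, √226) : Q] = 2 · 2 = 4.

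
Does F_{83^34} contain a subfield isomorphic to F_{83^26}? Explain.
No: F_{83^26} is not a subfield of F_{83^34}

F_{p^m} embeds in F_{p^n} iff m | n. Here 26 ∤ 34 (since 34 = 1·26 + 8 with remainder 8 ≠ 0), so F_{83^26} is not a subfield of F_{83^34}. Equivalently: if it were, the tower law would give 26 = [F_{83^26}:F_83] dividing [F_{83^34}:F_83] = 34, contradiction.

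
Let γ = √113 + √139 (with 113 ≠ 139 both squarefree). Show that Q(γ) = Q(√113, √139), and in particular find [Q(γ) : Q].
[Q(γ) : Q] = 4 (equivalently, Q(γ) = Q(√113, √139))

Obviously Q(γ) ⊆ Q(√113, √139), and [Q(√113, √139):Q] = 4 (since 113, 139 are distinct squarefree integers > 1 with 15707 not a perfect square). To show equality we compute the minimal polynomial of γ. From γ = √113 + √139: γ^2 = 113 + 2√(15707) + 139 = 252 + 2√(15707), so γ^2 - 252 = 2√(15707); squaring, (γ^2 - 252)^2 = 4·15707, i.e. γ^4 - 504γ^2 + 63504 - 62828 = 0, i.e. γ^4 - 504γ^2 + 676 = 0. So γ is a root of x^4 - 504x^2 + 676. This polynomial is irreducible over Q: it has no rational root (each ±√113 ± √139 is irrational), and any factorization into two quadratics over Q would force √(15707) ∈ Q (pairing opposite roots) or √113, √139 ∈ Q (other pairings), all impossible. Hence [Q(γ):Q] = 4 = [Q(√113, √139):Q], so Q(γ) = Q(√113, √139).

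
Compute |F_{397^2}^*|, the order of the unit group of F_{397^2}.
|F_{397^2}^*| = 157608

F_{397^2} has 397^2 = 157609 elements; its multiplicative group consists of all nonzero elements, so |F_{397^2}^*| = 157609 - 1 = 157608. (It is cyclic since any finite subgroup of the multiplicative group of a field is cyclic.)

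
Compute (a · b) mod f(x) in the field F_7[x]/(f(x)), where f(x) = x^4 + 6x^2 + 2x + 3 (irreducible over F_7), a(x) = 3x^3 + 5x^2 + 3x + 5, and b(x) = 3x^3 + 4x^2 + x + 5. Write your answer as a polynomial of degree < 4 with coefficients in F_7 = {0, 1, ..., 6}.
a · b ≡ x^2 + 4x (mod f(x))

Multiply in F_7[x]: a(x)·b(x) = (3x^3 + 5x^2 + 3x + 5)·(3x^3 + 4x^2 + x + 5) = 2x^6 + 6x^5 + 4x^4 + 5x^3 + 6x^2 + 6x + 4. This has degree ≥ 4, so divide by f(x) over F_7: 2x^6 + 6x^5 + 4x^4 + 5x^3 + 6x^2 + 6x + 4 = (2x^2 + 6x + 6)·(x^4 + 6x^2 + 2x + 3) + (x^2 + 4x). Hence a·b ≡ x^2 + 4x (mod f). (F_7[x]/(f) is a field with 7^4 = 2401 elements since f is irreducible of degree 4.)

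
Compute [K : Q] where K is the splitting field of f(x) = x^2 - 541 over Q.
[K : Q] = 2

f(x) = x^2 - 541 factors as (x - √541)(x + √541). The splitting field is K = Q(√541). Since 541 is squarefree and > 1, it is not a perfect square, so x^2 - 541 is irreducible over Q and [Q(√541) : Q] = 2. Hence [K : Q] = 2.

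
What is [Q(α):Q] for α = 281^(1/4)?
[Q(α):Q] = 4

α is a root of x^4 - 281. By Eisenstein's criterion at the prime p = 281 (which divides the constant term 281 but p^2 = 78961 does not, since 281 is squarefree), x^4 - 281 is irreducible over Q. Hence [Q(α):Q] = 4.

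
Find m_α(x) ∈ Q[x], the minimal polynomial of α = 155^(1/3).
m_α(x) = x^3 - 155

α satisfies α^3 = 155, so x^3 - 155 annihilates α. By the rational root test, a rational root p/q (in lowest terms) of x^3 - 155 would satisfy p^3 = 155 q^3, forcing q = 1 and p^3 = 155; but 155 is not a perfect cube, contradiction. A monic cubic over Q with no rational root is irreducible (any nontrivial factorization would include a linear factor). Hence x^3 - 155 is the minimal polynomial of α, and in particular [Q(α):Q] = 3.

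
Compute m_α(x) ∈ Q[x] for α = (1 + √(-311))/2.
m_α(x) = x^2 - x + 78

From 2α - 1 = √(-311), squaring gives (2α - 1)^2 = -311, i.e. 4α^2 - 4α + 1 = -311, so α^2 - α + (1 + 311)/4 = 0. Since -311 ≡ 1 (mod 4), (1 + 311)/4 = 78 ∈ Z. The polynomial x^2 - x + 78 has discriminant 1 - 4·(78) = -311, which is not a perfect square in Q (d = -311 is squarefree and ≠ 1), so x^2 - x + 78 is irreducible over Q. It is the minimal polynomial of α.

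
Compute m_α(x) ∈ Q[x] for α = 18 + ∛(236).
m_α(x) = x^3 - 54x^2 + 972x - 6068

Set β = α - 18 = ∛(236), so β^3 = 236. Then (α - 18)^3 - 236 = 0, i.e. α is a root of g(x) = (x - 18)^3 - 236 = x^3 - 54x^2 + 972x - 6068. Since g(x) = h(x - 18) where h(x) = x^3 - 236, and h is irreducible over Q (because 236 is not a perfect cube, so h has no rational root, and a monic cubic with no rational root is irreducible), g is also irreducible (irreducibility is preserved under the substitution x → x - 18). Hence m_α(x) = x^3 - 54x^2 + 972x - 6068.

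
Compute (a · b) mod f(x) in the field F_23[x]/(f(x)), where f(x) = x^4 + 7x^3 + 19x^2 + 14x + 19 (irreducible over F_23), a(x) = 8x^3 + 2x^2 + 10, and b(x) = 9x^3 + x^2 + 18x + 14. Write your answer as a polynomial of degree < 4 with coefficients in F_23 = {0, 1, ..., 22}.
a · b ≡ 22x^3 + 12x^2 + 19x + 11 (mod f(x))

Multiply in F_23[x]: a(x)·b(x) = (8x^3 + 2x^2 + 10)·(9x^3 + x^2 + 18x + 14) = 3x^6 + 3x^5 + 8x^4 + 8x^3 + 15x^2 + 19x + 2. This has degree ≥ 4, so divide by f(x) over F_23: 3x^6 + 3x^5 + 8x^4 + 8x^3 + 15x^2 + 19x + 2 = (3x^2 + 5x + 8)·(x^4 + 7x^3 + 19x^2 + 14x + 19) + (22x^3 + 12x^2 + 19x + 11). Hence a·b ≡ 22x^3 + 12x^2 + 19x + 11 (mod f). (F_23[x]/(f) is a field with 23^4 = 279841 elements since f is irreducible of degree 4.)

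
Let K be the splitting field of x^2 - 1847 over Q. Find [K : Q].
[K : Q] = 2

f(x) = x^2 - 1847 factors as (x - √1847)(x + √1847). The splitting field is K = Q(√1847). Since 1847 is squarefree and > 1, it is not a perfect square, so x^2 - 1847 is irreducible over Q and [Q(√1847) : Q] = 2. Hence [K : Q] = 2.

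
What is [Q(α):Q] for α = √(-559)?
[Q(α):Q] = 2

[Q(α):Q] equals the degree of the minimal polynomial of α. Here α^2 = -559 and x^2 + 559 is irreducible (d = -559 is squarefree, ≠ 1, hence not a square), so deg(m_α) = 2. Thus [Q(α):Q] = 2.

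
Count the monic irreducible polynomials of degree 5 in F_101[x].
There are 2102020080 monic irreducible polynomials of degree 5 over F_101

Each element of F_{101^5} that lies in no proper subfield is a root of exactly one monic irreducible of degree 5 over F_101, and each such polynomial has 5 distinct roots in F_{101^5}. By Möbius inversion the count is N_101(5) = (1/5) Σ_{d|5} μ(5/d) · 101^d = (1/5)(μ(5)·101^1 + μ(1)·101^5) = 10510100400/5 = 2102020080.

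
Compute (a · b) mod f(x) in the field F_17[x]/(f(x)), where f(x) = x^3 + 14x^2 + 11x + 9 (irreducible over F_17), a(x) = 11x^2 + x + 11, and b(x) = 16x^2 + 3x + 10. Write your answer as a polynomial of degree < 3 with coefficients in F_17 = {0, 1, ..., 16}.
a · b ≡ 16x^2 (mod f(x))

Multiply in F_17[x]: a(x)·b(x) = (11x^2 + x + 11)·(16x^2 + 3x + 10) = 6x^4 + 15x^3 + 9x + 8. This has degree ≥ 3, so divide by f(x) over F_17: 6x^4 + 15x^3 + 9x + 8 = (6x + 16)·(x^3 + 14x^2 + 11x + 9) + (16x^2). Hence a·b ≡ 16x^2 (mod f). (F_17[x]/(f) is a field with 17^3 = 4913 elements since f is irreducible of degree 3.)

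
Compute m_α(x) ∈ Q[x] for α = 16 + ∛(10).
m_α(x) = x^3 - 48x^2 + 768x - 4106

Set β = α - 16 = ∛(10), so β^3 = 10. Then (α - 16)^3 - 10 = 0, i.e. α is a root of g(x) = (x - 16)^3 - 10 = x^3 - 48x^2 + 768x - 4106. Since g(x) = h(x - 16) where h(x) = x^3 - 10, and h is irreducible over Q (because 10 is not a perfect cube, so h has no rational root, and a monic cubic with no rational root is irreducible), g is also irreducible (irreducibility is preserved under the substitution x → x - 16). Hence m_α(x) = x^3 - 48x^2 + 768x - 4106.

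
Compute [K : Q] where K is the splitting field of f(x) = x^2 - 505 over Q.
[K : Q] = 2

f(x) = x^2 - 505 factors as (x - √505)(x + √505). The splitting field is K = Q(√505). Since 505 is squarefree and > 1, it is not a perfect square, so x^2 - 505 is irreducible over Q and [Q(√505) : Q] = 2. Hence [K : Q] = 2.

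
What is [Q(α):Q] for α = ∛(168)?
[Q(α):Q] = 3

The minimal polynomial of α is x^3 - 168, irreducible over Q since 168 is not a perfect cube (so x^3 - 168 has no rational root). Hence [Q(α):Q] = deg(m_α) = 3.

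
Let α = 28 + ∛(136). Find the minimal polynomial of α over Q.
m_α(x) = x^3 - 84x^2 + 2352x - 22088

Set β = α - 28 = ∛(136), so β^3 = 136. Then (α - 28)^3 - 136 = 0, i.e. α is a root of g(x) = (x - 28)^3 - 136 = x^3 - 84x^2 + 2352x - 22088. Since g(x) = h(x - 28) where h(x) = x^3 - 136, and h is irreducible over Q (because 136 is not a perfect cube, so h has no rational root, and a monic cubic with no rational root is irreducible), g is also irreducible (irreducibility is preserved under the substitution x → x - 28). Hence m_α(x) = x^3 - 84x^2 + 2352x - 22088.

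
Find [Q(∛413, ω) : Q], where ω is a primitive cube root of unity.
[Q(∛413, ω) : Q] = 6

[Q(∛413):Q] = 3 (min poly x^3 - 413, irreducible since 413 is not a perfect cube). [Q(ω):Q] = 2 (min poly x^2 + x + 1). Since Q(∛413) ⊂ R and ω ∉ R, we have ω ∉ Q(∛413), so x^2 + x + 1 remains irreducible over Q(∛413) and [Q(∛413, ω) : Q(∛413)] = 2. By the tower law, [Q(∛413, ω) : Q] = 3 · 2 = 6. (In fact Q(∛413, ω) is the splitting field of x^3 - 413 over Q.)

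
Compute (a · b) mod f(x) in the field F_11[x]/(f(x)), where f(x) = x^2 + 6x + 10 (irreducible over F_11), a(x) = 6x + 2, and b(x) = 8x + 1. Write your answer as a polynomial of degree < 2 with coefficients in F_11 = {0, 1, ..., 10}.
a · b ≡ 9x + 6 (mod f(x))

Multiply in F_11[x]: a(x)·b(x) = (6x + 2)·(8x + 1) = 4x^2 + 2. This has degree ≥ 2, so divide by f(x) over F_11: 4x^2 + 2 = (4)·(x^2 + 6x + 10) + (9x + 6). Hence a·b ≡ 9x + 6 (mod f). (F_11[x]/(f) is a field with 11^2 = 121 elements since f is irreducible of degree 2.)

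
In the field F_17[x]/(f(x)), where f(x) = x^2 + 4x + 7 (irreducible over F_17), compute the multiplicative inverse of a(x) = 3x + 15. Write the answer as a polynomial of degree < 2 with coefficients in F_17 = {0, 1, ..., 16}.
a(x)^(-1) ≡ 8x + 9 (mod f(x))

Since f is irreducible over F_17, F_17[x]/(f) is a field and a(x) ≠ 0 has an inverse. Apply the extended Euclidean algorithm to f(x) and a(x) in F_17[x]: f(x) = (6x + 11)·a(x) + (12). The last nonzero remainder is the constant 12 = gcd(f, a) in F_17. Back-substituting through the division chain expresses 12 = s(x)·a(x) + t(x)·f(x) with s(x) ≡ 11x + 6 (mod f), so (11x + 6)·a(x) ≡ 12 (mod f). Multiplying by 12^(-1) ≡ 10 in F_17 gives a(x)^(-1) ≡ 10·(11x + 6) ≡ 8x + 9 (mod f). Check: (3x + 15)·(8x + 9) = 7x^2 + 11x + 16 ≡ 1 (mod x^2 + 4x + 7).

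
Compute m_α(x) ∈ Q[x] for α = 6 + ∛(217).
m_α(x) = x^3 - 18x^2 + 108x - 433

Set β = α - 6 = ∛(217), so β^3 = 217. Then (α - 6)^3 - 217 = 0, i.e. α is a root of g(x) = (x - 6)^3 - 217 = x^3 - 18x^2 + 108x - 433. Since g(x) = h(x - 6) where h(x) = x^3 - 217, and h is irreducible over Q (because 217 is not a perfect cube, so h has no rational root, and a monic cubic with no rational root is irreducible), g is also irreducible (irreducibility is preserved under the substitution x → x - 6). Hence m_α(x) = x^3 - 18x^2 + 108x - 433.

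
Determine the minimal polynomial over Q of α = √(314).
m_α(x) = x^2 - 314

α satisfies α^2 - 314 = 0, so x^2 - 314 annihilates α. Since d = 314 is squarefree and ≠ 1, it is not a perfect square in Q, so x^2 - 314 has no rational root and is therefore irreducible over Q (a degree-2 polynomial over a field is irreducible iff it has no root). Hence m_α(x) = x^2 - 314.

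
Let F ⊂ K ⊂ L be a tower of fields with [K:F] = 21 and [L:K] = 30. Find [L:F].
[L:F] = 630

The tower law says that for any tower of field extensions F ⊂ K ⊂ L with finite degrees, [L:F] = [L:K] · [K:F]. Here this gives [L:F] = 30 · 21 = 630.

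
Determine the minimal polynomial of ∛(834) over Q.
m_α(x) = x^3 - 834

α satisfies α^3 = 834, so x^3 - 834 annihilates α. By the rational root test, a rational root p/q (in lowest terms) of x^3 - 834 would satisfy p^3 = 834 q^3, forcing q = 1 and p^3 = 834; but 834 is not a perfect cube, contradiction. A monic cubic over Q with no rational root is irreducible (any nontrivial factorization would include a linear factor). Hence x^3 - 834 is the minimal polynomial of α, and in particular [Q(α):Q] = 3.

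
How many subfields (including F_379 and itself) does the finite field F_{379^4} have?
F_{379^4} has 3 subfields

The subfields of F_{p^n} are exactly the fields F_{p^d} for d | n (each is the fixed field of the unique index-d subgroup of Gal(F_{p^n}/F_p) ≅ Z/nZ). The divisors of n = 4 are {1, 2, 4}, giving 3 subfields: F_{379^1}, F_{379^2}, F_{379^4}.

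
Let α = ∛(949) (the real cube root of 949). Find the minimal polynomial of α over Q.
m_α(x) = x^3 - 949

α satisfies α^3 = 949, so x^3 - 949 annihilates α. By the rational root test, a rational root p/q (in lowest terms) of x^3 - 949 would satisfy p^3 = 949 q^3, forcing q = 1 and p^3 = 949; but 949 is not a perfect cube, contradiction. A monic cubic over Q with no rational root is irreducible (any nontrivial factorization would include a linear factor). Hence x^3 - 949 is the minimal polynomial of α, and in particular [Q(α):Q] = 3.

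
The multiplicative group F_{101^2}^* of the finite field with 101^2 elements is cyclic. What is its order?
|F_{101^2}^*| = 10200

F_{101^2} has 101^2 = 10201 elements; its multiplicative group consists of all nonzero elements, so |F_{101^2}^*| = 10201 - 1 = 10200. (It is cyclic since any finite subgroup of the multiplicative group of a field is cyclic.)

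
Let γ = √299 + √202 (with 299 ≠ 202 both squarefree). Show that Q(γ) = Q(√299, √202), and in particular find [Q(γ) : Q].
[Q(γ) : Q] = 4 (equivalently, Q(γ) = Q(√299, √202))

Obviously Q(γ) ⊆ Q(√299, √202), and [Q(√299, √202):Q] = 4 (since 299, 202 are distinct squarefree integers > 1 with 60398 not a perfect square). To show equality we compute the minimal polynomial of γ. From γ = √299 + √202: γ^2 = 299 + 2√(60398) + 202 = 501 + 2√(60398), so γ^2 - 501 = 2√(60398); squaring, (γ^2 - 501)^2 = 4·60398, i.e. γ^4 - 1002γ^2 + 251001 - 241592 = 0, i.e. γ^4 - 1002γ^2 + 9409 = 0. So γ is a root of x^4 - 1002x^2 + 9409. This polynomial is irreducible over Q: it has no rational root (each ±√299 ± √202 is irrational), and any factorization into two quadratics over Q would force √(60398) ∈ Q (pairing opposite roots) or √299, √202 ∈ Q (other pairings), all impossible. Hence [Q(γ):Q] = 4 = [Q(√299, √202):Q], so Q(γ) = Q(√299, √202).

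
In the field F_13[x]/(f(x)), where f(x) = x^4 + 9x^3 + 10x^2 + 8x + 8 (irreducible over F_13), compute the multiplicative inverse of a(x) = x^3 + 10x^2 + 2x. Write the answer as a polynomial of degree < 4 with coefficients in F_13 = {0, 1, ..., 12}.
a(x)^(-1) ≡ x^2 + 7x + 10 (mod f(x))

Since f is irreducible over F_13, F_13[x]/(f) is a field and a(x) ≠ 0 has an inverse. Apply the extended Euclidean algorithm to f(x) and a(x) in F_13[x]: f(x) = (x + 12)·a(x) + (5x^2 + 10x + 8);  a(x) = (8x + 12)·(5x^2 + 10x + 8) + (8). The last nonzero remainder is the constant 8 = gcd(f, a) in F_13. Back-substituting through the division chain expresses 8 = s(x)·a(x) + t(x)·f(x) with s(x) ≡ 8x^2 + 4x + 2 (mod f), so (8x^2 + 4x + 2)·a(x) ≡ 8 (mod f). Multiplying by 8^(-1) ≡ 5 in F_13 gives a(x)^(-1) ≡ 5·(8x^2 + 4x + 2) ≡ x^2 + 7x + 10 (mod f). Check: (x^3 + 10x^2 + 2x)·(x^2 + 7x + 10) = x^5 + 4x^4 + 4x^3 + 10x^2 + 7x ≡ 1 (mod x^4 + 9x^3 + 10x^2 + 8x + 8).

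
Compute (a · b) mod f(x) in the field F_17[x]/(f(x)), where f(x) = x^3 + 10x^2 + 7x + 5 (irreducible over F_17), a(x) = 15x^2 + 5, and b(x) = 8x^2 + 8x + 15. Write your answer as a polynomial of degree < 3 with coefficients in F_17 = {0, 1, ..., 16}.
a · b ≡ 8x^2 + 13x + 1 (mod f(x))

Multiply in F_17[x]: a(x)·b(x) = (15x^2 + 5)·(8x^2 + 8x + 15) = x^4 + x^3 + 10x^2 + 6x + 7. This has degree ≥ 3, so divide by f(x) over F_17: x^4 + x^3 + 10x^2 + 6x + 7 = (x + 8)·(x^3 + 10x^2 + 7x + 5) + (8x^2 + 13x + 1). Hence a·b ≡ 8x^2 + 13x + 1 (mod f). (F_17[x]/(f) is a field with 17^3 = 4913 elements since f is irreducible of degree 3.)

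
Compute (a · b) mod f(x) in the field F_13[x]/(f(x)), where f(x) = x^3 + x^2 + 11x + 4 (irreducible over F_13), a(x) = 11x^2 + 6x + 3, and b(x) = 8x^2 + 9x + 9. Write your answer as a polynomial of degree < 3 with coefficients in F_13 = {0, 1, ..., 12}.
a · b ≡ 8x^2 + 3x + 12 (mod f(x))

Multiply in F_13[x]: a(x)·b(x) = (11x^2 + 6x + 3)·(8x^2 + 9x + 9) = 10x^4 + 4x^3 + 8x^2 + 3x + 1. This has degree ≥ 3, so divide by f(x) over F_13: 10x^4 + 4x^3 + 8x^2 + 3x + 1 = (10x + 7)·(x^3 + x^2 + 11x + 4) + (8x^2 + 3x + 12). Hence a·b ≡ 8x^2 + 3x + 12 (mod f). (F_13[x]/(f) is a field with 13^3 = 2197 elements since f is irreducible of degree 3.)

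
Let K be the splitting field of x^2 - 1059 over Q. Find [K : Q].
[K : Q] = 2

f(x) = x^2 - 1059 factors as (x - √1059)(x + √1059). The splitting field is K = Q(√1059). Since 1059 is squarefree and > 1, it is not a perfect square, so x^2 - 1059 is irreducible over Q and [Q(√1059) : Q] = 2. Hence [K : Q] = 2.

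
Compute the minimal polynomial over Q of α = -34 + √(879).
m_α(x) = x^2 + 68x + 277

From α + 34 = √(879), squaring gives (α + 34)^2 = 879, i.e. α^2 + 68α + 1156 = 879, so α^2 + 68α + 277 = 0. The discriminant of x^2 + 68x + 277 is (68)^2 - 4·(277) = 4624 - 1108 = 3516, and 4·(879) is not a perfect square in Q since 879 is squarefree and ≠ 1. Hence x^2 + 68x + 277 is irreducible over Q and is the minimal polynomial of α.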